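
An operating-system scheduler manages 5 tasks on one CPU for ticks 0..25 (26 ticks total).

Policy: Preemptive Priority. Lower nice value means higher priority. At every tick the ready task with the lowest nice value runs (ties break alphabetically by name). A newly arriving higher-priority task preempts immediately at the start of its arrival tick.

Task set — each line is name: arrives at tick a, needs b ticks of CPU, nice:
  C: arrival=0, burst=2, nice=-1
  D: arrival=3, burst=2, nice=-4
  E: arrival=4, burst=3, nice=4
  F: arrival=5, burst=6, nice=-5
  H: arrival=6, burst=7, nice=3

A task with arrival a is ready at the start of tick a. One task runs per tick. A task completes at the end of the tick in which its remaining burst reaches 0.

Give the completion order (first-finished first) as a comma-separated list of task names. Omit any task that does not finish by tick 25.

completion order = C, D, F, H, E

t=0: ready={C} → run C
t=1: ready={C} → run C
t=2: (idle)
t=3: ready={D} → run D
t=4: ready={D,E} → run D
t=5: ready={E,F} → run F
t=6: ready={E,F,H} → run F
t=7: ready={E,F,H} → run F
t=8: ready={E,F,H} → run F
t=9: ready={E,F,H} → run F
t=10: ready={E,F,H} → run F
t=11: ready={E,H} → run H
t=12: ready={E,H} → run H
t=13: ready={E,H} → run H
t=14: ready={E,H} → run H
t=15: ready={E,H} → run H
t=16: ready={E,H} → run H
t=17: ready={E,H} → run H
t=18: ready={E} → run E
t=19: ready={E} → run E
t=20: ready={E} → run E
t=21: (idle)
t=22: (idle)
t=23: (idle)
t=24: (idle)
t=25: (idle)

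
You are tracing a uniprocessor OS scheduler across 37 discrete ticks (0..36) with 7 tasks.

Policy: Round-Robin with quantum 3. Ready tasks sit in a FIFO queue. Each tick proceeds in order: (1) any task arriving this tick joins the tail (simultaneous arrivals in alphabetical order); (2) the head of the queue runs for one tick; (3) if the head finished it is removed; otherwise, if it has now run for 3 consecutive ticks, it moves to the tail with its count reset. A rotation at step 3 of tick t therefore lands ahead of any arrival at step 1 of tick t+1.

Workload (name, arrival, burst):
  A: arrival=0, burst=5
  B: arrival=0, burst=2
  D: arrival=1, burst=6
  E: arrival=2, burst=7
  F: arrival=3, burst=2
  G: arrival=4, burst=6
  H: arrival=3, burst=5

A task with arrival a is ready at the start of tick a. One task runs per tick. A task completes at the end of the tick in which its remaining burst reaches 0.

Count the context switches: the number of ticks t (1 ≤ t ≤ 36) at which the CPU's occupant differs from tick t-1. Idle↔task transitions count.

t=0: queue=[A,B] q_used=0 → run A
t=1: queue=[A,B,D] q_used=1 → run A
t=2: queue=[A,B,D,E] q_used=2 → run A
t=3: queue=[B,D,E,A,F,H] q_used=0 → run B
t=4: queue=[B,D,E,A,F,H,G] q_used=1 → run B
t=5: queue=[D,E,A,F,H,G] q_used=0 → run D
t=6: queue=[D,E,A,F,H,G] q_used=1 → run D
t=7: queue=[D,E,A,F,H,G] q_used=2 → run D
t=8: queue=[E,A,F,H,G,D] q_used=0 → run E
t=9: queue=[E,A,F,H,G,D] q_used=1 → run E
t=10: queue=[E,A,F,H,G,D] q_used=2 → run E
t=11: queue=[A,F,H,G,D,E] q_used=0 → run A
t=12: queue=[A,F,H,G,D,E] q_used=1 → run A
t=13: queue=[F,H,G,D,E] q_used=0 → run F
t=14: queue=[F,H,G,D,E] q_used=1 → run F
t=15: queue=[H,G,D,E] q_used=0 → run H
t=16: queue=[H,G,D,E] q_used=1 → run H
t=17: queue=[H,G,D,E] q_used=2 → run H
t=18: queue=[G,D,E,H] q_used=0 → run G
t=19: queue=[G,D,E,H] q_used=1 → run G
t=20: queue=[G,D,E,H] q_used=2 → run G
t=21: queue=[D,E,H,G] q_used=0 → run D
t=22: queue=[D,E,H,G] q_used=1 → run D
t=23: queue=[D,E,H,G] q_used=2 → run D
t=24: queue=[E,H,G] q_used=0 → run E
t=25: queue=[E,H,G] q_used=1 → run E
t=26: queue=[E,H,G] q_used=2 → run E
t=27: queue=[H,G,E] q_used=0 → run H
t=28: queue=[H,G,E] q_used=1 → run H
t=29: queue=[G,E] q_used=0 → run G
t=30: queue=[G,E] q_used=1 → run G
t=31: queue=[G,E] q_used=2 → run G
t=32: queue=[E] q_used=0 → run E
t=33: (idle)
t=34: (idle)
t=35: (idle)
t=36: (idle)

context switches = 13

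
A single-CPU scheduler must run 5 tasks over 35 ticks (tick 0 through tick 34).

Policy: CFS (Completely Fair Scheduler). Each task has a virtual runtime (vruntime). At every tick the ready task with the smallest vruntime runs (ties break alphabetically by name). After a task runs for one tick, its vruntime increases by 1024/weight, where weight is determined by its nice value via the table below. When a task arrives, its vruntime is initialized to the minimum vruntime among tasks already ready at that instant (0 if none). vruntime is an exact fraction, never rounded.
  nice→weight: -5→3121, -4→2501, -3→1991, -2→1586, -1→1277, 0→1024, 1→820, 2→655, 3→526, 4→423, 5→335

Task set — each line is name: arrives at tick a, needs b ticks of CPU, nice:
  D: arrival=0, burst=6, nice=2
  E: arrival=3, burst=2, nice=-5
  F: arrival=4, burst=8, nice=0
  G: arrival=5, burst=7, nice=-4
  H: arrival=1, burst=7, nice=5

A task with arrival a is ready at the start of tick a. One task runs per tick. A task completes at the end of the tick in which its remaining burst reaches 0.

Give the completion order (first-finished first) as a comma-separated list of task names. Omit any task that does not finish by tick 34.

completion order = E, G, D, F, H

t=0: vr[D=0] → run D
t=1: vr[D=1024/655 H=1024/655] → run D
t=2: vr[D=2048/655 H=1024/655] → run H
t=3: vr[D=2048/655 E=2048/655 H=202752/43885] → run D
t=4: vr[D=3072/655 E=2048/655 F=2048/655 H=202752/43885] → run E
t=5: vr[D=3072/655 E=7062528/2044255 F=2048/655 G=2048/655 H=202752/43885] → run F
t=6: vr[D=3072/655 E=7062528/2044255 F=2703/655 G=2048/655 H=202752/43885] → run G
t=7: vr[D=3072/655 E=7062528/2044255 F=2703/655 G=5792768/1638155 H=202752/43885] → run E
t=8: vr[D=3072/655 F=2703/655 G=5792768/1638155 H=202752/43885] → run G
t=9: vr[D=3072/655 F=2703/655 G=6463488/1638155 H=202752/43885] → run G
t=10: vr[D=3072/655 F=2703/655 G=7134208/1638155 H=202752/43885] → run F
t=11: vr[D=3072/655 F=3358/655 G=7134208/1638155 H=202752/43885] → run G
t=12: vr[D=3072/655 F=3358/655 G=7804928/1638155 H=202752/43885] → run H
t=13: vr[D=3072/655 F=3358/655 G=7804928/1638155 H=336896/43885] → run D
t=14: vr[D=4096/655 F=3358/655 G=7804928/1638155 H=336896/43885] → run G
t=15: vr[D=4096/655 F=3358/655 G=8475648/1638155 H=336896/43885] → run F
t=16: vr[D=4096/655 F=4013/655 G=8475648/1638155 H=336896/43885] → run G
t=17: vr[D=4096/655 F=4013/655 G=9146368/1638155 H=336896/43885] → run G
t=18: vr[D=4096/655 F=4013/655 H=336896/43885] → run F
t=19: vr[D=4096/655 F=4668/655 H=336896/43885] → run D
t=20: vr[D=1024/131 F=4668/655 H=336896/43885] → run F
t=21: vr[D=1024/131 F=5323/655 H=336896/43885] → run H
t=22: vr[D=1024/131 F=5323/655 H=94208/8777] → run D
t=23: vr[F=5323/655 H=94208/8777] → run F
t=24: vr[F=5978/655 H=94208/8777] → run F
t=25: vr[F=6633/655 H=94208/8777] → run F
t=26: vr[H=94208/8777] → run H
t=27: vr[H=605184/43885] → run H
t=28: vr[H=739328/43885] → run H
t=29: vr[H=873472/43885] → run H
t=30: (idle)
t=31: (idle)
t=32: (idle)
t=33: (idle)
t=34: (idle)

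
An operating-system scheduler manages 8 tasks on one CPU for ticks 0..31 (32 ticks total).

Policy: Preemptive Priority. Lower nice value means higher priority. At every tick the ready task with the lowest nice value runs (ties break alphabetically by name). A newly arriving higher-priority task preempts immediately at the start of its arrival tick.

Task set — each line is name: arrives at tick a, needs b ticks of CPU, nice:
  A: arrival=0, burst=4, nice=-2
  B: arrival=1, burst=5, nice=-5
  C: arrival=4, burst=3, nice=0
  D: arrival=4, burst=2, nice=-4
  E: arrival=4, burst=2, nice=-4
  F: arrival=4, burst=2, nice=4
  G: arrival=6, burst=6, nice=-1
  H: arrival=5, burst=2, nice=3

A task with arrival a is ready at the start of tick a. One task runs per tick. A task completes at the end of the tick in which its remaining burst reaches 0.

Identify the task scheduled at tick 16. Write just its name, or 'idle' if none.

t=0: ready={A} → run A
t=1: ready={A,B} → run B
t=2: ready={A,B} → run B
t=3: ready={A,B} → run B
t=4: ready={A,B,C,D,E,F} → run B
t=5: ready={A,B,C,D,E,F,H} → run B
t=6: ready={A,C,D,E,F,G,H} → run D
t=7: ready={A,C,D,E,F,G,H} → run D
t=8: ready={A,C,E,F,G,H} → run E
t=9: ready={A,C,E,F,G,H} → run E
t=10: ready={A,C,F,G,H} → run A
t=11: ready={A,C,F,G,H} → run A
t=12: ready={A,C,F,G,H} → run A
t=13: ready={C,F,G,H} → run G
t=14: ready={C,F,G,H} → run G
t=15: ready={C,F,G,H} → run G
t=16: ready={C,F,G,H} → run G
t=17: ready={C,F,G,H} → run G
t=18: ready={C,F,G,H} → run G
t=19: ready={C,F,H} → run C
t=20: ready={C,F,H} → run C
t=21: ready={C,F,H} → run C
t=22: ready={F,H} → run H
t=23: ready={F,H} → run H
t=24: ready={F} → run F
t=25: ready={F} → run F
t=26: (idle)
t=27: (idle)
t=28: (idle)
t=29: (idle)
t=30: (idle)
t=31: (idle)

running at tick 16 = G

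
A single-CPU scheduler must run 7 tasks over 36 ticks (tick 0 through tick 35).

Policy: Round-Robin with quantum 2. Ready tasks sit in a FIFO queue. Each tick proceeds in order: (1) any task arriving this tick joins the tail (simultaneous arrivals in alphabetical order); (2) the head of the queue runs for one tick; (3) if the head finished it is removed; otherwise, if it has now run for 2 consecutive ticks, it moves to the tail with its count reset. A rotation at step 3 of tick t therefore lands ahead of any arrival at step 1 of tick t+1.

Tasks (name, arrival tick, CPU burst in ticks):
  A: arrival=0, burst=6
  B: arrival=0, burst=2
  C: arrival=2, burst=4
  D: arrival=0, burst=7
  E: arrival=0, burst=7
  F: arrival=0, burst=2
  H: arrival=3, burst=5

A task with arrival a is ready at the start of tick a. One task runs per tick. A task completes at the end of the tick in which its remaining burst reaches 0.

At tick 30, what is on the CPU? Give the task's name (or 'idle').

running at tick 30 = H

t=0: queue=[A,B,D,E,F] q_used=0 → run A
t=1: queue=[A,B,D,E,F] q_used=1 → run A
t=2: queue=[B,D,E,F,A,C] q_used=0 → run B
t=3: queue=[B,D,E,F,A,C,H] q_used=1 → run B
t=4: queue=[D,E,F,A,C,H] q_used=0 → run D
t=5: queue=[D,E,F,A,C,H] q_used=1 → run D
t=6: queue=[E,F,A,C,H,D] q_used=0 → run E
t=7: queue=[E,F,A,C,H,D] q_used=1 → run E
t=8: queue=[F,A,C,H,D,E] q_used=0 → run F
t=9: queue=[F,A,C,H,D,E] q_used=1 → run F
t=10: queue=[A,C,H,D,E] q_used=0 → run A
t=11: queue=[A,C,H,D,E] q_used=1 → run A
t=12: queue=[C,H,D,E,A] q_used=0 → run C
t=13: queue=[C,H,D,E,A] q_used=1 → run C
t=14: queue=[H,D,E,A,C] q_used=0 → run H
t=15: queue=[H,D,E,A,C] q_used=1 → run H
t=16: queue=[D,E,A,C,H] q_used=0 → run D
t=17: queue=[D,E,A,C,H] q_used=1 → run D
t=18: queue=[E,A,C,H,D] q_used=0 → run E
t=19: queue=[E,A,C,H,D] q_used=1 → run E
t=20: queue=[A,C,H,D,E] q_used=0 → run A
t=21: queue=[A,C,H,D,E] q_used=1 → run A
t=22: queue=[C,H,D,E] q_used=0 → run C
t=23: queue=[C,H,D,E] q_used=1 → run C
t=24: queue=[H,D,E] q_used=0 → run H
t=25: queue=[H,D,E] q_used=1 → run H
t=26: queue=[D,E,H] q_used=0 → run D
t=27: queue=[D,E,H] q_used=1 → run D
t=28: queue=[E,H,D] q_used=0 → run E
t=29: queue=[E,H,D] q_used=1 → run E
t=30: queue=[H,D,E] q_used=0 → run H
t=31: queue=[D,E] q_used=0 → run D
t=32: queue=[E] q_used=0 → run E
t=33: (idle)
t=34: (idle)
t=35: (idle)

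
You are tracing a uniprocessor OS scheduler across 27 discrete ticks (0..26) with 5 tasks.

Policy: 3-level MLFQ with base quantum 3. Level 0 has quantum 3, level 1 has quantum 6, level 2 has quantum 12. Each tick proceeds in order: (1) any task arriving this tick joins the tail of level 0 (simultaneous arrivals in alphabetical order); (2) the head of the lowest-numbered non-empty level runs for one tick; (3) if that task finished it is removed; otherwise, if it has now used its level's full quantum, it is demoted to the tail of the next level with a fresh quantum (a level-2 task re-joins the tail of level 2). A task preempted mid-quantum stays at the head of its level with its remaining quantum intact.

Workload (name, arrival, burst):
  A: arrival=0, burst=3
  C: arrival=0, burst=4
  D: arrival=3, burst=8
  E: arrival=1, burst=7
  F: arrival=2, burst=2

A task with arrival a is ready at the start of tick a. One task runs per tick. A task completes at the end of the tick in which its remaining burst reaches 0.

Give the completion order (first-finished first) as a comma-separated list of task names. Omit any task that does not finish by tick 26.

t=0: L0/L1/L2 = AC/-/- → run A
t=1: L0/L1/L2 = ACE/-/- → run A
t=2: L0/L1/L2 = ACEF/-/- → run A
t=3: L0/L1/L2 = CEFD/-/- → run C
t=4: L0/L1/L2 = CEFD/-/- → run C
t=5: L0/L1/L2 = CEFD/-/- → run C
t=6: L0/L1/L2 = EFD/C/- → run E
t=7: L0/L1/L2 = EFD/C/- → run E
t=8: L0/L1/L2 = EFD/C/- → run E
t=9: L0/L1/L2 = FD/CE/- → run F
t=10: L0/L1/L2 = FD/CE/- → run F
t=11: L0/L1/L2 = D/CE/- → run D
t=12: L0/L1/L2 = D/CE/- → run D
t=13: L0/L1/L2 = D/CE/- → run D
t=14: L0/L1/L2 = -/CED/- → run C
t=15: L0/L1/L2 = -/ED/- → run E
t=16: L0/L1/L2 = -/ED/- → run E
t=17: L0/L1/L2 = -/ED/- → run E
t=18: L0/L1/L2 = -/ED/- → run E
t=19: L0/L1/L2 = -/D/- → run D
t=20: L0/L1/L2 = -/D/- → run D
t=21: L0/L1/L2 = -/D/- → run D
t=22: L0/L1/L2 = -/D/- → run D
t=23: L0/L1/L2 = -/D/- → run D
t=24: (idle)
t=25: (idle)
t=26: (idle)

completion order = A, F, C, E, D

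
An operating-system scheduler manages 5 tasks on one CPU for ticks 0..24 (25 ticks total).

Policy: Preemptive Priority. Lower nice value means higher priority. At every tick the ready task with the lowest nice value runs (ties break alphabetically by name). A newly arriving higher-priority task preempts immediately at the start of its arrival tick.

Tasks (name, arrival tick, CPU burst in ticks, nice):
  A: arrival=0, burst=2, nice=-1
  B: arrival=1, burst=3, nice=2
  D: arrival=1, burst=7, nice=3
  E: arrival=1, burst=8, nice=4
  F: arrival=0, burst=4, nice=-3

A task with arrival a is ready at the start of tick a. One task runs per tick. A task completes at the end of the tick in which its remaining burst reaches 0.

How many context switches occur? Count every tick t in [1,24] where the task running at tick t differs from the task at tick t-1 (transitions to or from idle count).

context switches = 5

t=0: ready={A,F} → run F
t=1: ready={A,B,D,E,F} → run F
t=2: ready={A,B,D,E,F} → run F
t=3: ready={A,B,D,E,F} → run F
t=4: ready={A,B,D,E} → run A
t=5: ready={A,B,D,E} → run A
t=6: ready={B,D,E} → run B
t=7: ready={B,D,E} → run B
t=8: ready={B,D,E} → run B
t=9: ready={D,E} → run D
t=10: ready={D,E} → run D
t=11: ready={D,E} → run D
t=12: ready={D,E} → run D
t=13: ready={D,E} → run D
t=14: ready={D,E} → run D
t=15: ready={D,E} → run D
t=16: ready={E} → run E
t=17: ready={E} → run E
t=18: ready={E} → run E
t=19: ready={E} → run E
t=20: ready={E} → run E
t=21: ready={E} → run E
t=22: ready={E} → run E
t=23: ready={E} → run E
t=24: (idle)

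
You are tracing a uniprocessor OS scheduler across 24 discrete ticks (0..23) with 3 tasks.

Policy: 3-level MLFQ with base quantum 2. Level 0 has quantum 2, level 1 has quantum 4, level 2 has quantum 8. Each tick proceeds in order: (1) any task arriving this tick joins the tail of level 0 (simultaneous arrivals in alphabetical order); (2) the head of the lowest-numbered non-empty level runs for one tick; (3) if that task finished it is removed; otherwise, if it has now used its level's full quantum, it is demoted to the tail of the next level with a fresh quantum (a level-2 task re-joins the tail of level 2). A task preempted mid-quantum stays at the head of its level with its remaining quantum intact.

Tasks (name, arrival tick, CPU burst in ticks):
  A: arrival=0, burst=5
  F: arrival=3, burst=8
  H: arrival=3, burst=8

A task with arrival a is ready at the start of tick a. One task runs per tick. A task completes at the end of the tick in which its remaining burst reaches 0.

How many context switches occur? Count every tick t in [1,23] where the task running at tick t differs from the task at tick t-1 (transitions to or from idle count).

context switches = 8

t=0: L0/L1/L2 = A/-/- → run A
t=1: L0/L1/L2 = A/-/- → run A
t=2: L0/L1/L2 = -/A/- → run A
t=3: L0/L1/L2 = FH/A/- → run F
t=4: L0/L1/L2 = FH/A/- → run F
t=5: L0/L1/L2 = H/AF/- → run H
t=6: L0/L1/L2 = H/AF/- → run H
t=7: L0/L1/L2 = -/AFH/- → run A
t=8: L0/L1/L2 = -/AFH/- → run A
t=9: L0/L1/L2 = -/FH/- → run F
t=10: L0/L1/L2 = -/FH/- → run F
t=11: L0/L1/L2 = -/FH/- → run F
t=12: L0/L1/L2 = -/FH/- → run F
t=13: L0/L1/L2 = -/H/F → run H
t=14: L0/L1/L2 = -/H/F → run H
t=15: L0/L1/L2 = -/H/F → run H
t=16: L0/L1/L2 = -/H/F → run H
t=17: L0/L1/L2 = -/-/FH → run F
t=18: L0/L1/L2 = -/-/FH → run F
t=19: L0/L1/L2 = -/-/H → run H
t=20: L0/L1/L2 = -/-/H → run H
t=21: (idle)
t=22: (idle)
t=23: (idle)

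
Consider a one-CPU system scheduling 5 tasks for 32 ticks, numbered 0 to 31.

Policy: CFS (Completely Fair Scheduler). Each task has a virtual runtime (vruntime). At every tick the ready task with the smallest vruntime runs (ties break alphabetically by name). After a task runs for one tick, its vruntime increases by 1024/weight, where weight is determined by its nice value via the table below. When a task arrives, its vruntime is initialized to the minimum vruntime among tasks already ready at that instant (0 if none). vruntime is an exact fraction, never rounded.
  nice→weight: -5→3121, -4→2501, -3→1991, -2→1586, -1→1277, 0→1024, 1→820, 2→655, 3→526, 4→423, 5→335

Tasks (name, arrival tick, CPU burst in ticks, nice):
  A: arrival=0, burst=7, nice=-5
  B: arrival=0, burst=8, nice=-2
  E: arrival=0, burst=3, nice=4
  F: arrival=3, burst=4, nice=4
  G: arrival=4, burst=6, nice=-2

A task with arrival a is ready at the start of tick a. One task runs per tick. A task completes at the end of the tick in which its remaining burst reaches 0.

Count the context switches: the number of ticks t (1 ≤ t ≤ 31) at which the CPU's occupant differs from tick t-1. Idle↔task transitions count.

context switches = 26

t=0: vr[A=0 B=0 E=0] → run A
t=1: vr[A=1024/3121 B=0 E=0] → run B
t=2: vr[A=1024/3121 B=512/793 E=0] → run E
t=3: vr[A=1024/3121 B=512/793 E=1024/423 F=1024/3121] → run A
t=4: vr[A=2048/3121 B=512/793 E=1024/423 F=1024/3121 G=1024/3121] → run F
t=5: vr[A=2048/3121 B=512/793 E=1024/423 F=3629056/1320183 G=1024/3121] → run G
t=6: vr[A=2048/3121 B=512/793 E=1024/423 F=3629056/1320183 G=2409984/2474953] → run B
t=7: vr[A=2048/3121 B=1024/793 E=1024/423 F=3629056/1320183 G=2409984/2474953] → run A
t=8: vr[A=3072/3121 B=1024/793 E=1024/423 F=3629056/1320183 G=2409984/2474953] → run G
t=9: vr[A=3072/3121 B=1024/793 E=1024/423 F=3629056/1320183 G=4007936/2474953] → run A
t=10: vr[A=4096/3121 B=1024/793 E=1024/423 F=3629056/1320183 G=4007936/2474953] → run B
t=11: vr[A=4096/3121 B=1536/793 E=1024/423 F=3629056/1320183 G=4007936/2474953] → run A
t=12: vr[A=5120/3121 B=1536/793 E=1024/423 F=3629056/1320183 G=4007936/2474953] → run G
t=13: vr[A=5120/3121 B=1536/793 E=1024/423 F=3629056/1320183 G=5605888/2474953] → run A
t=14: vr[A=6144/3121 B=1536/793 E=1024/423 F=3629056/1320183 G=5605888/2474953] → run B
t=15: vr[A=6144/3121 B=2048/793 E=1024/423 F=3629056/1320183 G=5605888/2474953] → run A
t=16: vr[B=2048/793 E=1024/423 F=3629056/1320183 G=5605888/2474953] → run G
t=17: vr[B=2048/793 E=1024/423 F=3629056/1320183 G=7203840/2474953] → run E
t=18: vr[B=2048/793 E=2048/423 F=3629056/1320183 G=7203840/2474953] → run B
t=19: vr[B=2560/793 E=2048/423 F=3629056/1320183 G=7203840/2474953] → run F
t=20: vr[B=2560/793 E=2048/423 F=6824960/1320183 G=7203840/2474953] → run G
t=21: vr[B=2560/793 E=2048/423 F=6824960/1320183 G=8801792/2474953] → run B
t=22: vr[B=3072/793 E=2048/423 F=6824960/1320183 G=8801792/2474953] → run G
t=23: vr[B=3072/793 E=2048/423 F=6824960/1320183] → run B
t=24: vr[B=3584/793 E=2048/423 F=6824960/1320183] → run B
t=25: vr[E=2048/423 F=6824960/1320183] → run E
t=26: vr[F=6824960/1320183] → run F
t=27: vr[F=3340288/440061] → run F
t=28: (idle)
t=29: (idle)
t=30: (idle)
t=31: (idle)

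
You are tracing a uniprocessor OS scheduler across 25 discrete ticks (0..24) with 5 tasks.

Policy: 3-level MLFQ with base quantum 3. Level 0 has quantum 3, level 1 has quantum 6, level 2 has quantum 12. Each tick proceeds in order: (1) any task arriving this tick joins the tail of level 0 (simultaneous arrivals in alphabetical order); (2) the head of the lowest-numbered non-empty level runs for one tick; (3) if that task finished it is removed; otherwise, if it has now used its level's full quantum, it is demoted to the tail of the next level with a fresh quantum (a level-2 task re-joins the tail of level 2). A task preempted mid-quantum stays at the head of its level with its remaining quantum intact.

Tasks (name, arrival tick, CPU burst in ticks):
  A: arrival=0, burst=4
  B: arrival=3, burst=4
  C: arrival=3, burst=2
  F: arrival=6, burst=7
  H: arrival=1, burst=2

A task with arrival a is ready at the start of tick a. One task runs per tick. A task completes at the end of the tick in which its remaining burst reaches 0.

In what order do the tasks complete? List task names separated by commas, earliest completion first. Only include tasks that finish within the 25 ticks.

completion order = H, C, A, B, F

t=0: L0/L1/L2 = A/-/- → run A
t=1: L0/L1/L2 = AH/-/- → run A
t=2: L0/L1/L2 = AH/-/- → run A
t=3: L0/L1/L2 = HBC/A/- → run H
t=4: L0/L1/L2 = HBC/A/- → run H
t=5: L0/L1/L2 = BC/A/- → run B
t=6: L0/L1/L2 = BCF/A/- → run B
t=7: L0/L1/L2 = BCF/A/- → run B
t=8: L0/L1/L2 = CF/AB/- → run C
t=9: L0/L1/L2 = CF/AB/- → run C
t=10: L0/L1/L2 = F/AB/- → run F
t=11: L0/L1/L2 = F/AB/- → run F
t=12: L0/L1/L2 = F/AB/- → run F
t=13: L0/L1/L2 = -/ABF/- → run A
t=14: L0/L1/L2 = -/BF/- → run B
t=15: L0/L1/L2 = -/F/- → run F
t=16: L0/L1/L2 = -/F/- → run F
t=17: L0/L1/L2 = -/F/- → run F
t=18: L0/L1/L2 = -/F/- → run F
t=19: (idle)
t=20: (idle)
t=21: (idle)
t=22: (idle)
t=23: (idle)
t=24: (idle)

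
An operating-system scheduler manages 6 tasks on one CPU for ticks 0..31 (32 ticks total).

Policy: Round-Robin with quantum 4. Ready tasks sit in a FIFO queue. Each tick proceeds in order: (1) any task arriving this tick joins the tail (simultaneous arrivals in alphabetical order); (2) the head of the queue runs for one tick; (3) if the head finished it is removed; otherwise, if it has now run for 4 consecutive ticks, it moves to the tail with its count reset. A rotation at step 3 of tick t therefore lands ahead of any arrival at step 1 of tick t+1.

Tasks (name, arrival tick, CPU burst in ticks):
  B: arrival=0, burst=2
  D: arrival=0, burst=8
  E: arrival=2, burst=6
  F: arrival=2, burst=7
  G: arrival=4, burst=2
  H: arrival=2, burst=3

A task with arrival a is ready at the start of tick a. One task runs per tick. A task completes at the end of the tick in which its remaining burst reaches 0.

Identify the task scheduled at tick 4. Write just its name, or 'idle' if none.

running at tick 4 = D

t=0: queue=[B,D] q_used=0 → run B
t=1: queue=[B,D] q_used=1 → run B
t=2: queue=[D,E,F,H] q_used=0 → run D
t=3: queue=[D,E,F,H] q_used=1 → run D
t=4: queue=[D,E,F,H,G] q_used=2 → run D
t=5: queue=[D,E,F,H,G] q_used=3 → run D
t=6: queue=[E,F,H,G,D] q_used=0 → run E
t=7: queue=[E,F,H,G,D] q_used=1 → run E
t=8: queue=[E,F,H,G,D] q_used=2 → run E
t=9: queue=[E,F,H,G,D] q_used=3 → run E
t=10: queue=[F,H,G,D,E] q_used=0 → run F
t=11: queue=[F,H,G,D,E] q_used=1 → run F
t=12: queue=[F,H,G,D,E] q_used=2 → run F
t=13: queue=[F,H,G,D,E] q_used=3 → run F
t=14: queue=[H,G,D,E,F] q_used=0 → run H
t=15: queue=[H,G,D,E,F] q_used=1 → run H
t=16: queue=[H,G,D,E,F] q_used=2 → run H
t=17: queue=[G,D,E,F] q_used=0 → run G
t=18: queue=[G,D,E,F] q_used=1 → run G
t=19: queue=[D,E,F] q_used=0 → run D
t=20: queue=[D,E,F] q_used=1 → run D
t=21: queue=[D,E,F] q_used=2 → run D
t=22: queue=[D,E,F] q_used=3 → run D
t=23: queue=[E,F] q_used=0 → run E
t=24: queue=[E,F] q_used=1 → run E
t=25: queue=[F] q_used=0 → run F
t=26: queue=[F] q_used=1 → run F
t=27: queue=[F] q_used=2 → run F
t=28: (idle)
t=29: (idle)
t=30: (idle)
t=31: (idle)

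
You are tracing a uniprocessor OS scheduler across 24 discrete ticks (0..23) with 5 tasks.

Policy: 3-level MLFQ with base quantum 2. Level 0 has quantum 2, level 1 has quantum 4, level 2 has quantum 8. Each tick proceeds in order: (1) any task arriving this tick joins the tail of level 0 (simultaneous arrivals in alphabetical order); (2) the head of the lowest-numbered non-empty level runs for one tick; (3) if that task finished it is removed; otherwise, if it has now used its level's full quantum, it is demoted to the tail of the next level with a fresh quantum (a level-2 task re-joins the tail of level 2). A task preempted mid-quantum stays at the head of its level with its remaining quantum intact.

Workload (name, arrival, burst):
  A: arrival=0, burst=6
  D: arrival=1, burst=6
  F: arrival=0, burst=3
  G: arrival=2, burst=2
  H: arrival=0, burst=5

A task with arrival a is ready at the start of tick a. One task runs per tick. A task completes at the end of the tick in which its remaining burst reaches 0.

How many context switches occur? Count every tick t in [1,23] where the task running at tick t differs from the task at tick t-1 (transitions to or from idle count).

context switches = 9

t=0: L0/L1/L2 = AFH/-/- → run A
t=1: L0/L1/L2 = AFHD/-/- → run A
t=2: L0/L1/L2 = FHDG/A/- → run F
t=3: L0/L1/L2 = FHDG/A/- → run F
t=4: L0/L1/L2 = HDG/AF/- → run H
t=5: L0/L1/L2 = HDG/AF/- → run H
t=6: L0/L1/L2 = DG/AFH/- → run D
t=7: L0/L1/L2 = DG/AFH/- → run D
t=8: L0/L1/L2 = G/AFHD/- → run G
t=9: L0/L1/L2 = G/AFHD/- → run G
t=10: L0/L1/L2 = -/AFHD/- → run A
t=11: L0/L1/L2 = -/AFHD/- → run A
t=12: L0/L1/L2 = -/AFHD/- → run A
t=13: L0/L1/L2 = -/AFHD/- → run A
t=14: L0/L1/L2 = -/FHD/- → run F
t=15: L0/L1/L2 = -/HD/- → run H
t=16: L0/L1/L2 = -/HD/- → run H
t=17: L0/L1/L2 = -/HD/- → run H
t=18: L0/L1/L2 = -/D/- → run D
t=19: L0/L1/L2 = -/D/- → run D
t=20: L0/L1/L2 = -/D/- → run D
t=21: L0/L1/L2 = -/D/- → run D
t=22: (idle)
t=23: (idle)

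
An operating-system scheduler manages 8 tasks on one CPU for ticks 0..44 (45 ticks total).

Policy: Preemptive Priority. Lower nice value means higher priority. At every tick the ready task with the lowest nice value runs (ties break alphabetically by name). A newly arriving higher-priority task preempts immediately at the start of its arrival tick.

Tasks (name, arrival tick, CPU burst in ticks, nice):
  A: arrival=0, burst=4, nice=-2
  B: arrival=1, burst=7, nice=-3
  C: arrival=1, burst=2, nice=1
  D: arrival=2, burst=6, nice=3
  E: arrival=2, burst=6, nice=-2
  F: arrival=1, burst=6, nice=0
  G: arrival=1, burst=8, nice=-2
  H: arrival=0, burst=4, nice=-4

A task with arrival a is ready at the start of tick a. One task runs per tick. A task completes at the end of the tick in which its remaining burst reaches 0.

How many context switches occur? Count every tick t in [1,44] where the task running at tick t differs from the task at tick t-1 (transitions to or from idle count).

t=0: ready={A,H} → run H
t=1: ready={A,B,C,F,G,H} → run H
t=2: ready={A,B,C,D,E,F,G,H} → run H
t=3: ready={A,B,C,D,E,F,G,H} → run H
t=4: ready={A,B,C,D,E,F,G} → run B
t=5: ready={A,B,C,D,E,F,G} → run B
t=6: ready={A,B,C,D,E,F,G} → run B
t=7: ready={A,B,C,D,E,F,G} → run B
t=8: ready={A,B,C,D,E,F,G} → run B
t=9: ready={A,B,C,D,E,F,G} → run B
t=10: ready={A,B,C,D,E,F,G} → run B
t=11: ready={A,C,D,E,F,G} → run A
t=12: ready={A,C,D,E,F,G} → run A
t=13: ready={A,C,D,E,F,G} → run A
t=14: ready={A,C,D,E,F,G} → run A
t=15: ready={C,D,E,F,G} → run E
t=16: ready={C,D,E,F,G} → run E
t=17: ready={C,D,E,F,G} → run E
t=18: ready={C,D,E,F,G} → run E
t=19: ready={C,D,E,F,G} → run E
t=20: ready={C,D,E,F,G} → run E
t=21: ready={C,D,F,G} → run G
t=22: ready={C,D,F,G} → run G
t=23: ready={C,D,F,G} → run G
t=24: ready={C,D,F,G} → run G
t=25: ready={C,D,F,G} → run G
t=26: ready={C,D,F,G} → run G
t=27: ready={C,D,F,G} → run G
t=28: ready={C,D,F,G} → run G
t=29: ready={C,D,F} → run F
t=30: ready={C,D,F} → run F
t=31: ready={C,D,F} → run F
t=32: ready={C,D,F} → run F
t=33: ready={C,D,F} → run F
t=34: ready={C,D,F} → run F
t=35: ready={C,D} → run C
t=36: ready={C,D} → run C
t=37: ready={D} → run D
t=38: ready={D} → run D
t=39: ready={D} → run D
t=40: ready={D} → run D
t=41: ready={D} → run D
t=42: ready={D} → run D
t=43: (idle)
t=44: (idle)

context switches = 8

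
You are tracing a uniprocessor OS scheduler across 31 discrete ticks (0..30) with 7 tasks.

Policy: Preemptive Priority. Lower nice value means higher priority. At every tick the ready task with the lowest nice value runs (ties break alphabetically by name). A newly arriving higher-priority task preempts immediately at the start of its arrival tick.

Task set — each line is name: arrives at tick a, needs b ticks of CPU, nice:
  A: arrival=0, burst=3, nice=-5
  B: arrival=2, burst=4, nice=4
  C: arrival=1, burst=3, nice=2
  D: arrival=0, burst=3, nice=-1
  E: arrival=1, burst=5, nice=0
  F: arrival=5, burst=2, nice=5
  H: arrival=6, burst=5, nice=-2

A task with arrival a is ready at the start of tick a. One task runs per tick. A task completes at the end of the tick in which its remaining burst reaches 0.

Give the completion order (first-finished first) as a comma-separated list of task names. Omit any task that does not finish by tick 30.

t=0: ready={A,D} → run A
t=1: ready={A,C,D,E} → run A
t=2: ready={A,B,C,D,E} → run A
t=3: ready={B,C,D,E} → run D
t=4: ready={B,C,D,E} → run D
t=5: ready={B,C,D,E,F} → run D
t=6: ready={B,C,E,F,H} → run H
t=7: ready={B,C,E,F,H} → run H
t=8: ready={B,C,E,F,H} → run H
t=9: ready={B,C,E,F,H} → run H
t=10: ready={B,C,E,F,H} → run H
t=11: ready={B,C,E,F} → run E
t=12: ready={B,C,E,F} → run E
t=13: ready={B,C,E,F} → run E
t=14: ready={B,C,E,F} → run E
t=15: ready={B,C,E,F} → run E
t=16: ready={B,C,F} → run C
t=17: ready={B,C,F} → run C
t=18: ready={B,C,F} → run C
t=19: ready={B,F} → run B
t=20: ready={B,F} → run B
t=21: ready={B,F} → run B
t=22: ready={B,F} → run B
t=23: ready={F} → run F
t=24: ready={F} → run F
t=25: (idle)
t=26: (idle)
t=27: (idle)
t=28: (idle)
t=29: (idle)
t=30: (idle)

completion order = A, D, H, E, C, B, F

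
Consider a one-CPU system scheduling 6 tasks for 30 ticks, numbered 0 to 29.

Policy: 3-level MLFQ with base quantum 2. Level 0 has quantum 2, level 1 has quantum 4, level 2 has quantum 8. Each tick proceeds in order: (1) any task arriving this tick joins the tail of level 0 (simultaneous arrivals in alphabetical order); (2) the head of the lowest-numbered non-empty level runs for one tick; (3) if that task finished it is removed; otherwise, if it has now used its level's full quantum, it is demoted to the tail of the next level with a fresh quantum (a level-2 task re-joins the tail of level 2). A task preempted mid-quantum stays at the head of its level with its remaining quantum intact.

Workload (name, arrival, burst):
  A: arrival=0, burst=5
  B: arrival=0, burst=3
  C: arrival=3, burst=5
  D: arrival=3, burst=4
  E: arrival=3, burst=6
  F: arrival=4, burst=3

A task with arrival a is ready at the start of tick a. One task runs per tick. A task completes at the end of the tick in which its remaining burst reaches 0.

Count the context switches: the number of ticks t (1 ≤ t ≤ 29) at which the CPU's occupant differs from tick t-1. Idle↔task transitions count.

context switches = 12

t=0: L0/L1/L2 = AB/-/- → run A
t=1: L0/L1/L2 = AB/-/- → run A
t=2: L0/L1/L2 = B/A/- → run B
t=3: L0/L1/L2 = BCDE/A/- → run B
t=4: L0/L1/L2 = CDEF/AB/- → run C
t=5: L0/L1/L2 = CDEF/AB/- → run C
t=6: L0/L1/L2 = DEF/ABC/- → run D
t=7: L0/L1/L2 = DEF/ABC/- → run D
t=8: L0/L1/L2 = EF/ABCD/- → run E
t=9: L0/L1/L2 = EF/ABCD/- → run E
t=10: L0/L1/L2 = F/ABCDE/- → run F
t=11: L0/L1/L2 = F/ABCDE/- → run F
t=12: L0/L1/L2 = -/ABCDEF/- → run A
t=13: L0/L1/L2 = -/ABCDEF/- → run A
t=14: L0/L1/L2 = -/ABCDEF/- → run A
t=15: L0/L1/L2 = -/BCDEF/- → run B
t=16: L0/L1/L2 = -/CDEF/- → run C
t=17: L0/L1/L2 = -/CDEF/- → run C
t=18: L0/L1/L2 = -/CDEF/- → run C
t=19: L0/L1/L2 = -/DEF/- → run D
t=20: L0/L1/L2 = -/DEF/- → run D
t=21: L0/L1/L2 = -/EF/- → run E
t=22: L0/L1/L2 = -/EF/- → run E
t=23: L0/L1/L2 = -/EF/- → run E
t=24: L0/L1/L2 = -/EF/- → run E
t=25: L0/L1/L2 = -/F/- → run F
t=26: (idle)
t=27: (idle)
t=28: (idle)
t=29: (idle)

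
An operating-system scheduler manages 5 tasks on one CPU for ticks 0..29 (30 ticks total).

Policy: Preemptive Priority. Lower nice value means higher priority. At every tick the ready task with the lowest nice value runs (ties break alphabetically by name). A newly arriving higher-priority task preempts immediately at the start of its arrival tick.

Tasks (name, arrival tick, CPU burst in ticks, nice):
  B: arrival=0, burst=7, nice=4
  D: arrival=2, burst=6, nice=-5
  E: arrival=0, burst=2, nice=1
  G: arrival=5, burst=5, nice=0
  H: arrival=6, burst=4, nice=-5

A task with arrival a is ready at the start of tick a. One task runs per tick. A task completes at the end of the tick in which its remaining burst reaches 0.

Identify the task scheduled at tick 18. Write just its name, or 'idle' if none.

running at tick 18 = B

t=0: ready={B,E} → run E
t=1: ready={B,E} → run E
t=2: ready={B,D} → run D
t=3: ready={B,D} → run D
t=4: ready={B,D} → run D
t=5: ready={B,D,G} → run D
t=6: ready={B,D,G,H} → run D
t=7: ready={B,D,G,H} → run D
t=8: ready={B,G,H} → run H
t=9: ready={B,G,H} → run H
t=10: ready={B,G,H} → run H
t=11: ready={B,G,H} → run H
t=12: ready={B,G} → run G
t=13: ready={B,G} → run G
t=14: ready={B,G} → run G
t=15: ready={B,G} → run G
t=16: ready={B,G} → run G
t=17: ready={B} → run B
t=18: ready={B} → run B
t=19: ready={B} → run B
t=20: ready={B} → run B
t=21: ready={B} → run B
t=22: ready={B} → run B
t=23: ready={B} → run B
t=24: (idle)
t=25: (idle)
t=26: (idle)
t=27: (idle)
t=28: (idle)
t=29: (idle)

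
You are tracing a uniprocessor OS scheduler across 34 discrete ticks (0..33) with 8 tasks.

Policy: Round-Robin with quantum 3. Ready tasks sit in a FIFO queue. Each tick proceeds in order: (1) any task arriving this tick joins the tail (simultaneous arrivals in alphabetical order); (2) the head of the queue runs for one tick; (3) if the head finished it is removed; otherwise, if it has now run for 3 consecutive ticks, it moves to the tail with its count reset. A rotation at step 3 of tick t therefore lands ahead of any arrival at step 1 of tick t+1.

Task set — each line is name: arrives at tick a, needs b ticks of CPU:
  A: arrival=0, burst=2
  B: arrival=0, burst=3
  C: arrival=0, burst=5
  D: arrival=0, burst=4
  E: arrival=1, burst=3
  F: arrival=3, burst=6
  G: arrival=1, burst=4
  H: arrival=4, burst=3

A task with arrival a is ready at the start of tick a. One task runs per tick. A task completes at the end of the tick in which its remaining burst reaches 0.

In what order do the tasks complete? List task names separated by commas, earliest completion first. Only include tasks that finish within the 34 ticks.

t=0: queue=[A,B,C,D] q_used=0 → run A
t=1: queue=[A,B,C,D,E,G] q_used=1 → run A
t=2: queue=[B,C,D,E,G] q_used=0 → run B
t=3: queue=[B,C,D,E,G,F] q_used=1 → run B
t=4: queue=[B,C,D,E,G,F,H] q_used=2 → run B
t=5: queue=[C,D,E,G,F,H] q_used=0 → run C
t=6: queue=[C,D,E,G,F,H] q_used=1 → run C
t=7: queue=[C,D,E,G,F,H] q_used=2 → run C
t=8: queue=[D,E,G,F,H,C] q_used=0 → run D
t=9: queue=[D,E,G,F,H,C] q_used=1 → run D
t=10: queue=[D,E,G,F,H,C] q_used=2 → run D
t=11: queue=[E,G,F,H,C,D] q_used=0 → run E
t=12: queue=[E,G,F,H,C,D] q_used=1 → run E
t=13: queue=[E,G,F,H,C,D] q_used=2 → run E
t=14: queue=[G,F,H,C,D] q_used=0 → run G
t=15: queue=[G,F,H,C,D] q_used=1 → run G
t=16: queue=[G,F,H,C,D] q_used=2 → run G
t=17: queue=[F,H,C,D,G] q_used=0 → run F
t=18: queue=[F,H,C,D,G] q_used=1 → run F
t=19: queue=[F,H,C,D,G] q_used=2 → run F
t=20: queue=[H,C,D,G,F] q_used=0 → run H
t=21: queue=[H,C,D,G,F] q_used=1 → run H
t=22: queue=[H,C,D,G,F] q_used=2 → run H
t=23: queue=[C,D,G,F] q_used=0 → run C
t=24: queue=[C,D,G,F] q_used=1 → run C
t=25: queue=[D,G,F] q_used=0 → run D
t=26: queue=[G,F] q_used=0 → run G
t=27: queue=[F] q_used=0 → run F
t=28: queue=[F] q_used=1 → run F
t=29: queue=[F] q_used=2 → run F
t=30: (idle)
t=31: (idle)
t=32: (idle)
t=33: (idle)

completion order = A, B, E, H, C, D, G, F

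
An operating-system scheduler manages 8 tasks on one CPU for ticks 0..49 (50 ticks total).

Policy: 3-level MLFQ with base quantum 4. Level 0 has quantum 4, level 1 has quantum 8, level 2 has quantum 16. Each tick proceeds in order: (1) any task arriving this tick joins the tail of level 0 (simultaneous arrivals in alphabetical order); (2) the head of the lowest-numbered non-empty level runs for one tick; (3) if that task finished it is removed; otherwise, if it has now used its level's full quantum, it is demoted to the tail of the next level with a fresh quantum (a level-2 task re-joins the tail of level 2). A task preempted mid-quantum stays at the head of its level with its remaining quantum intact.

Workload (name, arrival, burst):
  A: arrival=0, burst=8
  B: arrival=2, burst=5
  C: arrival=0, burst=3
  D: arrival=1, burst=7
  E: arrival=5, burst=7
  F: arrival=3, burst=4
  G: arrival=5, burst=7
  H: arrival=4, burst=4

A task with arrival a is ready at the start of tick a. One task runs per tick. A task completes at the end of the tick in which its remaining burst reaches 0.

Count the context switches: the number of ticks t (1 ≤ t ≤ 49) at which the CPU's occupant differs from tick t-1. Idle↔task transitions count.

t=0: L0/L1/L2 = AC/-/- → run A
t=1: L0/L1/L2 = ACD/-/- → run A
t=2: L0/L1/L2 = ACDB/-/- → run A
t=3: L0/L1/L2 = ACDBF/-/- → run A
t=4: L0/L1/L2 = CDBFH/A/- → run C
t=5: L0/L1/L2 = CDBFHEG/A/- → run C
t=6: L0/L1/L2 = CDBFHEG/A/- → run C
t=7: L0/L1/L2 = DBFHEG/A/- → run D
t=8: L0/L1/L2 = DBFHEG/A/- → run D
t=9: L0/L1/L2 = DBFHEG/A/- → run D
t=10: L0/L1/L2 = DBFHEG/A/- → run D
t=11: L0/L1/L2 = BFHEG/AD/- → run B
t=12: L0/L1/L2 = BFHEG/AD/- → run B
t=13: L0/L1/L2 = BFHEG/AD/- → run B
t=14: L0/L1/L2 = BFHEG/AD/- → run B
t=15: L0/L1/L2 = FHEG/ADB/- → run F
t=16: L0/L1/L2 = FHEG/ADB/- → run F
t=17: L0/L1/L2 = FHEG/ADB/- → run F
t=18: L0/L1/L2 = FHEG/ADB/- → run F
t=19: L0/L1/L2 = HEG/ADB/- → run H
t=20: L0/L1/L2 = HEG/ADB/- → run H
t=21: L0/L1/L2 = HEG/ADB/- → run H
t=22: L0/L1/L2 = HEG/ADB/- → run H
t=23: L0/L1/L2 = EG/ADB/- → run E
t=24: L0/L1/L2 = EG/ADB/- → run E
t=25: L0/L1/L2 = EG/ADB/- → run E
t=26: L0/L1/L2 = EG/ADB/- → run E
t=27: L0/L1/L2 = G/ADBE/- → run G
t=28: L0/L1/L2 = G/ADBE/- → run G
t=29: L0/L1/L2 = G/ADBE/- → run G
t=30: L0/L1/L2 = G/ADBE/- → run G
t=31: L0/L1/L2 = -/ADBEG/- → run A
t=32: L0/L1/L2 = -/ADBEG/- → run A
t=33: L0/L1/L2 = -/ADBEG/- → run A
t=34: L0/L1/L2 = -/ADBEG/- → run A
t=35: L0/L1/L2 = -/DBEG/- → run D
t=36: L0/L1/L2 = -/DBEG/- → run D
t=37: L0/L1/L2 = -/DBEG/- → run D
t=38: L0/L1/L2 = -/BEG/- → run B
t=39: L0/L1/L2 = -/EG/- → run E
t=40: L0/L1/L2 = -/EG/- → run E
t=41: L0/L1/L2 = -/EG/- → run E
t=42: L0/L1/L2 = -/G/- → run G
t=43: L0/L1/L2 = -/G/- → run G
t=44: L0/L1/L2 = -/G/- → run G
t=45: (idle)
t=46: (idle)
t=47: (idle)
t=48: (idle)
t=49: (idle)

context switches = 13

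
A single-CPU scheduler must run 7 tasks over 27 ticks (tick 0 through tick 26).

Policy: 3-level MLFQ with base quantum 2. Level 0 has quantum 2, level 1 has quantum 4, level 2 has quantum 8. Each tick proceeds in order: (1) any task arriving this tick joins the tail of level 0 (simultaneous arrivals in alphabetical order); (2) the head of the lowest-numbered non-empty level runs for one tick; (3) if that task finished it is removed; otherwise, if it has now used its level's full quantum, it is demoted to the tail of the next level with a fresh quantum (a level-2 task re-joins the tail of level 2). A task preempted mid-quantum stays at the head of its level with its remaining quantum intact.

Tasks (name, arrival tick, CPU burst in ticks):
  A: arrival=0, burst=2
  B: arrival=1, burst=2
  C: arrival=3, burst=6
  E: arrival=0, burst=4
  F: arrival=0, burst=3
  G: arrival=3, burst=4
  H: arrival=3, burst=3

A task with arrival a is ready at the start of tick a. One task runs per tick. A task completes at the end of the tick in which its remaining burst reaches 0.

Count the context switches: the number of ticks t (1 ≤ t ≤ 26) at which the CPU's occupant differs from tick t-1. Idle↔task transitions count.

t=0: L0/L1/L2 = AEF/-/- → run A
t=1: L0/L1/L2 = AEFB/-/- → run A
t=2: L0/L1/L2 = EFB/-/- → run E
t=3: L0/L1/L2 = EFBCGH/-/- → run E
t=4: L0/L1/L2 = FBCGH/E/- → run F
t=5: L0/L1/L2 = FBCGH/E/- → run F
t=6: L0/L1/L2 = BCGH/EF/- → run B
t=7: L0/L1/L2 = BCGH/EF/- → run B
t=8: L0/L1/L2 = CGH/EF/- → run C
t=9: L0/L1/L2 = CGH/EF/- → run C
t=10: L0/L1/L2 = GH/EFC/- → run G
t=11: L0/L1/L2 = GH/EFC/- → run G
t=12: L0/L1/L2 = H/EFCG/- → run H
t=13: L0/L1/L2 = H/EFCG/- → run H
t=14: L0/L1/L2 = -/EFCGH/- → run E
t=15: L0/L1/L2 = -/EFCGH/- → run E
t=16: L0/L1/L2 = -/FCGH/- → run F
t=17: L0/L1/L2 = -/CGH/- → run C
t=18: L0/L1/L2 = -/CGH/- → run C
t=19: L0/L1/L2 = -/CGH/- → run C
t=20: L0/L1/L2 = -/CGH/- → run C
t=21: L0/L1/L2 = -/GH/- → run G
t=22: L0/L1/L2 = -/GH/- → run G
t=23: L0/L1/L2 = -/H/- → run H
t=24: (idle)
t=25: (idle)
t=26: (idle)

context switches = 12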